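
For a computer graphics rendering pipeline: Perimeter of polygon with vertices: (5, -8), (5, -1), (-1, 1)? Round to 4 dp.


Sides: (5, -8)->(5, -1): sqrt(49) = 7, (5, -1)->(-1, 1): sqrt(40) = 6.324555, (-1, 1)->(5, -8): sqrt(117) = 10.816654
Sum = 24.141209
Perimeter = 24.1412

24.1412


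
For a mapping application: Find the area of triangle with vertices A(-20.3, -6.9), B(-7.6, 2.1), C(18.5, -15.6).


Area = |x_A(y_B-y_C) + x_B(y_C-y_A) + x_C(y_A-y_B)|/2
= |(-359.31) + 66.12 + (-166.5)|/2
= 459.69/2 = 229.845

229.845


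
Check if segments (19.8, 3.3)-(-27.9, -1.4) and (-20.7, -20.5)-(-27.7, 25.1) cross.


Cross products: d1=-2013.4, d2=194.62, d3=944.91, d4=-1263.11
d1*d2 < 0 and d3*d4 < 0? yes

Yes, they intersect


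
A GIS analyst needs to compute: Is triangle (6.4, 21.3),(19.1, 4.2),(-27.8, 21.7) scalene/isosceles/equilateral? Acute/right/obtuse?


Side lengths squared: AB^2=453.7, BC^2=2505.86, CA^2=1169.8
Sorted: [453.7, 1169.8, 2505.86]
By sides: Scalene, By angles: Obtuse

Scalene, Obtuse


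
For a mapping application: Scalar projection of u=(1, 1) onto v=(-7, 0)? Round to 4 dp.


u.v = -7, |v| = sqrt(49) = 7
Scalar projection = u.v / |v| = -7 / sqrt(49) = -1

-1


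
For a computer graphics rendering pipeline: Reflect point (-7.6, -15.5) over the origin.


Reflection over origin: (x,y) -> (-x,-y)
(-7.6, -15.5) -> (7.6, 15.5)

(7.6, 15.5)


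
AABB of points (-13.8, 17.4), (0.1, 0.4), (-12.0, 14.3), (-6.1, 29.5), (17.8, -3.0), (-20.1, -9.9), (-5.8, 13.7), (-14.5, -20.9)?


x range: [-20.1, 17.8]
y range: [-20.9, 29.5]
Bounding box: (-20.1,-20.9) to (17.8,29.5)

(-20.1,-20.9) to (17.8,29.5)


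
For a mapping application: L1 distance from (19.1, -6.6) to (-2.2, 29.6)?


|19.1-(-2.2)| + |(-6.6)-29.6| = 21.3 + 36.2 = 57.5

57.5


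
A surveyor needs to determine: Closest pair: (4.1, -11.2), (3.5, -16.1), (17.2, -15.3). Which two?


d(P0,P1) = 4.9366, d(P0,P2) = 13.7266, d(P1,P2) = 13.7233
Closest: P0 and P1

Closest pair: (4.1, -11.2) and (3.5, -16.1), distance = 4.9366


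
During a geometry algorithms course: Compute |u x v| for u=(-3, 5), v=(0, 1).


|u x v| = |(-3)*1 - 5*0|
= |(-3) - 0| = 3

3


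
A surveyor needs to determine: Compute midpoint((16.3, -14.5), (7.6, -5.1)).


M = ((16.3+7.6)/2, ((-14.5)+(-5.1))/2)
= (11.95, -9.8)

(11.95, -9.8)


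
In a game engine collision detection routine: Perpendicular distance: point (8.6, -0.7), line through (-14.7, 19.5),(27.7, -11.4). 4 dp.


|cross product| = 136.51
|line direction| = sqrt(2752.57) = 52.4649
Distance = 136.51/sqrt(2752.57) = 2.6019

2.6019


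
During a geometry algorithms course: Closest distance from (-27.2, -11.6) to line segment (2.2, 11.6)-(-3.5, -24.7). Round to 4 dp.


Project P onto AB: t = 0.7479 (clamped to [0,1])
Closest point on segment: (-2.0628, -15.5472)
Distance: 25.4452

25.4452


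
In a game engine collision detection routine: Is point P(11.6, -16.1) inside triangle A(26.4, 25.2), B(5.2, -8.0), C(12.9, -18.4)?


Cross products: AB x AP = 384.2, BC x BP = 4.19, CA x CP = 87.73
All same sign? yes

Yes, inside


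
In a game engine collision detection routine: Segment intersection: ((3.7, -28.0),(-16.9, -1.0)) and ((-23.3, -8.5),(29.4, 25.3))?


Cross products: d1=-1940.25, d2=178.93, d3=327.3, d4=-1791.88
d1*d2 < 0 and d3*d4 < 0? yes

Yes, they intersect


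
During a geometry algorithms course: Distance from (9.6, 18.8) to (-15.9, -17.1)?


dx=-25.5, dy=-35.9
d^2 = (-25.5)^2 + (-35.9)^2 = 1939.06
d = sqrt(1939.06) = 44.0348

44.0348


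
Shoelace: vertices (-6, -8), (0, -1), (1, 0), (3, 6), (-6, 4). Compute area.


Shoelace sum: ((-6)*(-1) - 0*(-8)) + (0*0 - 1*(-1)) + (1*6 - 3*0) + (3*4 - (-6)*6) + ((-6)*(-8) - (-6)*4)
= 133
Area = |133|/2 = 66.5

66.5


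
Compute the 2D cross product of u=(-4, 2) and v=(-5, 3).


u x v = u_x*v_y - u_y*v_x = (-4)*3 - 2*(-5)
= (-12) - (-10) = -2

-2


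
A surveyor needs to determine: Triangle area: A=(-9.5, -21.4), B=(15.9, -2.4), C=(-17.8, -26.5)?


Area = |x_A(y_B-y_C) + x_B(y_C-y_A) + x_C(y_A-y_B)|/2
= |(-228.95) + (-81.09) + 338.2|/2
= 28.16/2 = 14.08

14.08


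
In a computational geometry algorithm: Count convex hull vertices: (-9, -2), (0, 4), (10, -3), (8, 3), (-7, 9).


Convex hull vertices (CCW): (-9, -2), (10, -3), (8, 3), (-7, 9)
Count = 4

4


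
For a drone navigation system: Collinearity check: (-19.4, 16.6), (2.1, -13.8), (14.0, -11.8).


Cross product: (2.1-(-19.4))*((-11.8)-16.6) - ((-13.8)-16.6)*(14-(-19.4))
= 404.76

No, not collinear


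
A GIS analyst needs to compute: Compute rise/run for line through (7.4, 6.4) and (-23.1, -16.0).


slope = (y2-y1)/(x2-x1) = ((-16)-6.4)/((-23.1)-7.4) = (-22.4)/(-30.5) = 0.7344

0.7344


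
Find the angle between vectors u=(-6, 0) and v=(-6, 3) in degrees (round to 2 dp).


u.v = 36, |u| = sqrt(36) = 6, |v| = sqrt(45) = 6.7082
cos(theta) = u.v/(|u||v|) = 36/sqrt(1620) = 0.894427
theta = acos(0.894427) = 26.57 degrees

26.57 degrees


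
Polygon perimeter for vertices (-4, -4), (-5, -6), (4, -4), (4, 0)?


Sides: (-4, -4)->(-5, -6): sqrt(5) = 2.236068, (-5, -6)->(4, -4): sqrt(85) = 9.219544, (4, -4)->(4, 0): sqrt(16) = 4, (4, 0)->(-4, -4): sqrt(80) = 8.944272
Sum = 24.399884
Perimeter = 24.3999

24.3999


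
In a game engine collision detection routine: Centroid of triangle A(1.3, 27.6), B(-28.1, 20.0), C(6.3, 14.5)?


Centroid = ((x_A+x_B+x_C)/3, (y_A+y_B+y_C)/3)
= ((1.3+(-28.1)+6.3)/3, (27.6+20+14.5)/3)
= (-6.8333, 20.7)

(-6.8333, 20.7)


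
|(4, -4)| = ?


|u| = sqrt(4^2 + (-4)^2) = sqrt(32) = 5.6569

5.6569


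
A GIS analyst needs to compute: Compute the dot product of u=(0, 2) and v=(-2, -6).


u . v = u_x*v_x + u_y*v_y = 0*(-2) + 2*(-6)
= 0 + (-12) = -12

-12


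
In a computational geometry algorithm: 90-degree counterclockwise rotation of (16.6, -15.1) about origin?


90° CCW: (x,y) -> (-y, x)
(16.6,-15.1) -> (15.1, 16.6)

(15.1, 16.6)


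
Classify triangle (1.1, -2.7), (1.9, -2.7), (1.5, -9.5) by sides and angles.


Side lengths squared: AB^2=0.64, BC^2=46.4, CA^2=46.4
Sorted: [0.64, 46.4, 46.4]
By sides: Isosceles, By angles: Acute

Isosceles, Acute


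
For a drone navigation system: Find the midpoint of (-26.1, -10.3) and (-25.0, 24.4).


M = (((-26.1)+(-25))/2, ((-10.3)+24.4)/2)
= (-25.55, 7.05)

(-25.55, 7.05)


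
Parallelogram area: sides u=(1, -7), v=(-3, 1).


|u x v| = |1*1 - (-7)*(-3)|
= |1 - 21| = 20

20


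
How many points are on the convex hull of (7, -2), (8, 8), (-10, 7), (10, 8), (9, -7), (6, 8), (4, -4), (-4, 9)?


Convex hull vertices (CCW): (-10, 7), (4, -4), (9, -7), (10, 8), (-4, 9)
Count = 5

5


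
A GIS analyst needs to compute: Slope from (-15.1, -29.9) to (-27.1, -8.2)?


slope = (y2-y1)/(x2-x1) = ((-8.2)-(-29.9))/((-27.1)-(-15.1)) = 21.7/(-12) = -1.8083

-1.8083


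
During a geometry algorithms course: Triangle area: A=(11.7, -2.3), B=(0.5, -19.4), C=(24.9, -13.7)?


Area = |x_A(y_B-y_C) + x_B(y_C-y_A) + x_C(y_A-y_B)|/2
= |(-66.69) + (-5.7) + 425.79|/2
= 353.4/2 = 176.7

176.7


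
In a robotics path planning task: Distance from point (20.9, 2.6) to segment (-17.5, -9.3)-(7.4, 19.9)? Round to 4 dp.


Project P onto AB: t = 0.8852 (clamped to [0,1])
Closest point on segment: (4.5423, 16.5488)
Distance: 21.4975

21.4975


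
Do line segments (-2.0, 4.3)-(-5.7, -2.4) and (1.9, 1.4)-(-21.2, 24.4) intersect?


Cross products: d1=22.71, d2=262.58, d3=36.86, d4=-203.01
d1*d2 < 0 and d3*d4 < 0? no

No, they don't intersect


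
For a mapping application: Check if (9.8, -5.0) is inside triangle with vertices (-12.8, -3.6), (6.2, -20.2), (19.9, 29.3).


Cross products: AB x AP = 348.56, BC x BP = 30.04, CA x CP = 789.32
All same sign? yes

Yes, inside


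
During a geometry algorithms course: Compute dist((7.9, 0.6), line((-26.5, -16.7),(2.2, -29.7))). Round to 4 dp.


|cross product| = 943.71
|line direction| = sqrt(992.69) = 31.507
Distance = 943.71/sqrt(992.69) = 29.9524

29.9524


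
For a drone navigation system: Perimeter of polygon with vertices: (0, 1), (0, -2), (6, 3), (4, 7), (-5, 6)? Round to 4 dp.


Sides: (0, 1)->(0, -2): sqrt(9) = 3, (0, -2)->(6, 3): sqrt(61) = 7.81025, (6, 3)->(4, 7): sqrt(20) = 4.472136, (4, 7)->(-5, 6): sqrt(82) = 9.055385, (-5, 6)->(0, 1): sqrt(50) = 7.071068
Sum = 31.408839
Perimeter = 31.4088

31.4088


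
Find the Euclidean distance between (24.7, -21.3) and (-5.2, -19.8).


dx=-29.9, dy=1.5
d^2 = (-29.9)^2 + 1.5^2 = 896.26
d = sqrt(896.26) = 29.9376

29.9376


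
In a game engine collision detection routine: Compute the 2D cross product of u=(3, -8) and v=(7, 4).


u x v = u_x*v_y - u_y*v_x = 3*4 - (-8)*7
= 12 - (-56) = 68

68


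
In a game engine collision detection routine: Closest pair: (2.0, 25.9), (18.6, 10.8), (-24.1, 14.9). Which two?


d(P0,P1) = 22.4404, d(P0,P2) = 28.3233, d(P1,P2) = 42.8964
Closest: P0 and P1

Closest pair: (2.0, 25.9) and (18.6, 10.8), distance = 22.4404


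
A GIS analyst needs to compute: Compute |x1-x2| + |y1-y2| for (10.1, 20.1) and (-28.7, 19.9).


|10.1-(-28.7)| + |20.1-19.9| = 38.8 + 0.2 = 39

39


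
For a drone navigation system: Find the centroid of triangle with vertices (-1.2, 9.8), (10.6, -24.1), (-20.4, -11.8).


Centroid = ((x_A+x_B+x_C)/3, (y_A+y_B+y_C)/3)
= (((-1.2)+10.6+(-20.4))/3, (9.8+(-24.1)+(-11.8))/3)
= (-3.6667, -8.7)

(-3.6667, -8.7)


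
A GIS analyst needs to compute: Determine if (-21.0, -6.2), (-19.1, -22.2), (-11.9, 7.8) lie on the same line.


Cross product: ((-19.1)-(-21))*(7.8-(-6.2)) - ((-22.2)-(-6.2))*((-11.9)-(-21))
= 172.2

No, not collinear


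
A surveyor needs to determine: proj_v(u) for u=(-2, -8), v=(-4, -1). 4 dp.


u.v = 16, |v| = sqrt(17) = 4.1231
Scalar projection = u.v / |v| = 16 / sqrt(17) = 3.8806

3.8806


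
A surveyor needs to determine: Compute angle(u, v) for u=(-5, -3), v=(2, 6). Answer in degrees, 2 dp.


u.v = -28, |u| = sqrt(34) = 5.831, |v| = sqrt(40) = 6.3246
cos(theta) = u.v/(|u||v|) = -28/sqrt(1360) = -0.759257
theta = acos(-0.759257) = 139.4 degrees

139.4 degrees


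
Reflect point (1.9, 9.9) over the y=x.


Reflection over y=x: (x,y) -> (y,x)
(1.9, 9.9) -> (9.9, 1.9)

(9.9, 1.9)


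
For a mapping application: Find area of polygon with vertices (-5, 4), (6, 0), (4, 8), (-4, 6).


Shoelace sum: ((-5)*0 - 6*4) + (6*8 - 4*0) + (4*6 - (-4)*8) + ((-4)*4 - (-5)*6)
= 94
Area = |94|/2 = 47

47


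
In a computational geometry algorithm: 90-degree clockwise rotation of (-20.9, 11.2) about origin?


90° CW: (x,y) -> (y, -x)
(-20.9,11.2) -> (11.2, 20.9)

(11.2, 20.9)


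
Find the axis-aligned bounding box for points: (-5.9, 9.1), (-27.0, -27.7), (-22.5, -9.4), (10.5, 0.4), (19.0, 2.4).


x range: [-27, 19]
y range: [-27.7, 9.1]
Bounding box: (-27,-27.7) to (19,9.1)

(-27,-27.7) to (19,9.1)


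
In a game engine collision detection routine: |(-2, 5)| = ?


|u| = sqrt((-2)^2 + 5^2) = sqrt(29) = 5.3852

5.3852


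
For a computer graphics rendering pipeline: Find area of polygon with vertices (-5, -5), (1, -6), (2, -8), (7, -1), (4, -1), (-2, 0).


Shoelace sum: ((-5)*(-6) - 1*(-5)) + (1*(-8) - 2*(-6)) + (2*(-1) - 7*(-8)) + (7*(-1) - 4*(-1)) + (4*0 - (-2)*(-1)) + ((-2)*(-5) - (-5)*0)
= 98
Area = |98|/2 = 49

49


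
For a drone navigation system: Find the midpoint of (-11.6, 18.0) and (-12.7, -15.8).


M = (((-11.6)+(-12.7))/2, (18+(-15.8))/2)
= (-12.15, 1.1)

(-12.15, 1.1)


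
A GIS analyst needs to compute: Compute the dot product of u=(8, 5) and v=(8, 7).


u . v = u_x*v_x + u_y*v_y = 8*8 + 5*7
= 64 + 35 = 99

99


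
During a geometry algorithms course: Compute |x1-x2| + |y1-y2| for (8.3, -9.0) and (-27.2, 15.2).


|8.3-(-27.2)| + |(-9)-15.2| = 35.5 + 24.2 = 59.7

59.7


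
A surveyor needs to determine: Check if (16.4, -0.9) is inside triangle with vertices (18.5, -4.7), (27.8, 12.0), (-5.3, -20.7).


Cross products: AB x AP = 70.41, BC x BP = 54.21, CA x CP = 124.04
All same sign? yes

Yes, inside


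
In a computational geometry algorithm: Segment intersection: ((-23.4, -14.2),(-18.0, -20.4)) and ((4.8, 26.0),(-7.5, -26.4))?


Cross products: d1=-983.22, d2=-624, d3=391.92, d4=32.7
d1*d2 < 0 and d3*d4 < 0? no

No, they don't intersect


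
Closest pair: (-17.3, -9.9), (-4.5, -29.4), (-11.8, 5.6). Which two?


d(P0,P1) = 23.3257, d(P0,P2) = 16.4469, d(P1,P2) = 35.7532
Closest: P0 and P2

Closest pair: (-17.3, -9.9) and (-11.8, 5.6), distance = 16.4469


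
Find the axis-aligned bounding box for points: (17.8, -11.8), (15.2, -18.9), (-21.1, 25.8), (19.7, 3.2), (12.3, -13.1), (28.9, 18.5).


x range: [-21.1, 28.9]
y range: [-18.9, 25.8]
Bounding box: (-21.1,-18.9) to (28.9,25.8)

(-21.1,-18.9) to (28.9,25.8)


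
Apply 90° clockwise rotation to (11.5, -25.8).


90° CW: (x,y) -> (y, -x)
(11.5,-25.8) -> (-25.8, -11.5)

(-25.8, -11.5)


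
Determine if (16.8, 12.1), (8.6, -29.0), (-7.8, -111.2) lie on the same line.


Cross product: (8.6-16.8)*((-111.2)-12.1) - ((-29)-12.1)*((-7.8)-16.8)
= 0

Yes, collinear


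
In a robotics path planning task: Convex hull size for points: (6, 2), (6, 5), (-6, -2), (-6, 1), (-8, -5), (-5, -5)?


Convex hull vertices (CCW): (-8, -5), (-5, -5), (6, 2), (6, 5), (-6, 1)
Count = 5

5


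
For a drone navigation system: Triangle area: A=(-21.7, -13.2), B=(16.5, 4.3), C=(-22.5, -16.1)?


Area = |x_A(y_B-y_C) + x_B(y_C-y_A) + x_C(y_A-y_B)|/2
= |(-442.68) + (-47.85) + 393.75|/2
= 96.78/2 = 48.39

48.39


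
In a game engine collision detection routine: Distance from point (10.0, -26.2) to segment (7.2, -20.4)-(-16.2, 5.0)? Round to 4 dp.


Project P onto AB: t = 0 (clamped to [0,1])
Closest point on segment: (7.2, -20.4)
Distance: 6.4405

6.4405


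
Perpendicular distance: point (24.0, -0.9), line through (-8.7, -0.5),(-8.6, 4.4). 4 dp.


|cross product| = 160.27
|line direction| = sqrt(24.02) = 4.901
Distance = 160.27/sqrt(24.02) = 32.7014

32.7014


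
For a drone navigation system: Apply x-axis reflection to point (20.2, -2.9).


Reflection over x-axis: (x,y) -> (x,-y)
(20.2, -2.9) -> (20.2, 2.9)

(20.2, 2.9)


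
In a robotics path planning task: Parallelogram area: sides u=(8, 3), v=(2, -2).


|u x v| = |8*(-2) - 3*2|
= |(-16) - 6| = 22

22


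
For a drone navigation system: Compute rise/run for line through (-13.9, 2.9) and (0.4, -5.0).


slope = (y2-y1)/(x2-x1) = ((-5)-2.9)/(0.4-(-13.9)) = (-7.9)/14.3 = -0.5524

-0.5524


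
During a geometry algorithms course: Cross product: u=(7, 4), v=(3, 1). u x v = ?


u x v = u_x*v_y - u_y*v_x = 7*1 - 4*3
= 7 - 12 = -5

-5


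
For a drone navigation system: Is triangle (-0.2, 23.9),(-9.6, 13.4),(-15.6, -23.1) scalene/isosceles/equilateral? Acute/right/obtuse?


Side lengths squared: AB^2=198.61, BC^2=1368.25, CA^2=2446.16
Sorted: [198.61, 1368.25, 2446.16]
By sides: Scalene, By angles: Obtuse

Scalene, Obtuse


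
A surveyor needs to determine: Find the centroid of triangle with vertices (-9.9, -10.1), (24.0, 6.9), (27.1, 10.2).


Centroid = ((x_A+x_B+x_C)/3, (y_A+y_B+y_C)/3)
= (((-9.9)+24+27.1)/3, ((-10.1)+6.9+10.2)/3)
= (13.7333, 2.3333)

(13.7333, 2.3333)


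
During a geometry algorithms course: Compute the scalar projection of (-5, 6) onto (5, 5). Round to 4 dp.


u.v = 5, |v| = sqrt(50) = 7.0711
Scalar projection = u.v / |v| = 5 / sqrt(50) = 0.7071

0.7071


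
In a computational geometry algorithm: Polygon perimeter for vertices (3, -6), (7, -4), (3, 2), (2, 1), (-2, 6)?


Sides: (3, -6)->(7, -4): sqrt(20) = 4.472136, (7, -4)->(3, 2): sqrt(52) = 7.211103, (3, 2)->(2, 1): sqrt(2) = 1.414214, (2, 1)->(-2, 6): sqrt(41) = 6.403124, (-2, 6)->(3, -6): sqrt(169) = 13
Sum = 32.500577
Perimeter = 32.5006

32.5006


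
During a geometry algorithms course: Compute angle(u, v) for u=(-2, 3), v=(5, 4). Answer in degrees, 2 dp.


u.v = 2, |u| = sqrt(13) = 3.6056, |v| = sqrt(41) = 6.4031
cos(theta) = u.v/(|u||v|) = 2/sqrt(533) = 0.08663
theta = acos(0.08663) = 85.03 degrees

85.03 degrees


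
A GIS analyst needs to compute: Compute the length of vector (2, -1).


|u| = sqrt(2^2 + (-1)^2) = sqrt(5) = 2.2361

2.2361


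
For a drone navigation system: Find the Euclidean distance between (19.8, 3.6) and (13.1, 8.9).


dx=-6.7, dy=5.3
d^2 = (-6.7)^2 + 5.3^2 = 72.98
d = sqrt(72.98) = 8.5428

8.5428


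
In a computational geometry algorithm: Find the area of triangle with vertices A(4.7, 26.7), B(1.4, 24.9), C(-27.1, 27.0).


Area = |x_A(y_B-y_C) + x_B(y_C-y_A) + x_C(y_A-y_B)|/2
= |(-9.87) + 0.42 + (-48.78)|/2
= 58.23/2 = 29.115

29.115


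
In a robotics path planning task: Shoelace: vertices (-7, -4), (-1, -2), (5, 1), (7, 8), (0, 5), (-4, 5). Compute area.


Shoelace sum: ((-7)*(-2) - (-1)*(-4)) + ((-1)*1 - 5*(-2)) + (5*8 - 7*1) + (7*5 - 0*8) + (0*5 - (-4)*5) + ((-4)*(-4) - (-7)*5)
= 158
Area = |158|/2 = 79

79


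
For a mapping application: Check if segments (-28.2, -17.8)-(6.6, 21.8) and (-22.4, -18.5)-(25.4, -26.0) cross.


Cross products: d1=-10.04, d2=2143.84, d3=-254.04, d4=-2407.92
d1*d2 < 0 and d3*d4 < 0? no

No, they don't intersect


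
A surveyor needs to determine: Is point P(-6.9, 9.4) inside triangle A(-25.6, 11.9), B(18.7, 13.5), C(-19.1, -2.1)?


Cross products: AB x AP = -140.67, BC x BP = -244.38, CA x CP = -245.55
All same sign? yes

Yes, inside


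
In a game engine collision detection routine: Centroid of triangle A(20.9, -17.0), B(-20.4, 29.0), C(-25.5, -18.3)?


Centroid = ((x_A+x_B+x_C)/3, (y_A+y_B+y_C)/3)
= ((20.9+(-20.4)+(-25.5))/3, ((-17)+29+(-18.3))/3)
= (-8.3333, -2.1)

(-8.3333, -2.1)


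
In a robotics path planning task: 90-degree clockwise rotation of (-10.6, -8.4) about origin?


90° CW: (x,y) -> (y, -x)
(-10.6,-8.4) -> (-8.4, 10.6)

(-8.4, 10.6)


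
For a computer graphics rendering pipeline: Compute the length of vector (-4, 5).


|u| = sqrt((-4)^2 + 5^2) = sqrt(41) = 6.4031

6.4031


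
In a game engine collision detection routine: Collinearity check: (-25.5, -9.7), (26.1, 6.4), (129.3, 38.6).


Cross product: (26.1-(-25.5))*(38.6-(-9.7)) - (6.4-(-9.7))*(129.3-(-25.5))
= 0

Yes, collinear


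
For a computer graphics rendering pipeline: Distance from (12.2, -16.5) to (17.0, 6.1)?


dx=4.8, dy=22.6
d^2 = 4.8^2 + 22.6^2 = 533.8
d = sqrt(533.8) = 23.1041

23.1041


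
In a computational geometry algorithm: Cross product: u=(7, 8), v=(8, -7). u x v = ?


u x v = u_x*v_y - u_y*v_x = 7*(-7) - 8*8
= (-49) - 64 = -113

-113


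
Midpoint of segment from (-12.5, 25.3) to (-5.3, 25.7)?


M = (((-12.5)+(-5.3))/2, (25.3+25.7)/2)
= (-8.9, 25.5)

(-8.9, 25.5)


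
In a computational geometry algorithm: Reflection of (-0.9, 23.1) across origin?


Reflection over origin: (x,y) -> (-x,-y)
(-0.9, 23.1) -> (0.9, -23.1)

(0.9, -23.1)


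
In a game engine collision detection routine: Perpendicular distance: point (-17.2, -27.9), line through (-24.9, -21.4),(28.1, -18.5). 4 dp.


|cross product| = 366.83
|line direction| = sqrt(2817.41) = 53.0793
Distance = 366.83/sqrt(2817.41) = 6.911

6.911


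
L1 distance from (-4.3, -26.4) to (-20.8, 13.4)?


|(-4.3)-(-20.8)| + |(-26.4)-13.4| = 16.5 + 39.8 = 56.3

56.3


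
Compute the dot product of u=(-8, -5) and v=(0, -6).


u . v = u_x*v_x + u_y*v_y = (-8)*0 + (-5)*(-6)
= 0 + 30 = 30

30


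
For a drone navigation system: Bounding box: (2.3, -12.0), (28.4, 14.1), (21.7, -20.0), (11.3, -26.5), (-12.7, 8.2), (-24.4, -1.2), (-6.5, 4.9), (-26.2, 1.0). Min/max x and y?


x range: [-26.2, 28.4]
y range: [-26.5, 14.1]
Bounding box: (-26.2,-26.5) to (28.4,14.1)

(-26.2,-26.5) to (28.4,14.1)


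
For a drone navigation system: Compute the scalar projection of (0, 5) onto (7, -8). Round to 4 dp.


u.v = -40, |v| = sqrt(113) = 10.6301
Scalar projection = u.v / |v| = -40 / sqrt(113) = -3.7629

-3.7629


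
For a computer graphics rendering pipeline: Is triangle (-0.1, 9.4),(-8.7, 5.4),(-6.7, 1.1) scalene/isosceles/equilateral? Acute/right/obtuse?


Side lengths squared: AB^2=89.96, BC^2=22.49, CA^2=112.45
Sorted: [22.49, 89.96, 112.45]
By sides: Scalene, By angles: Right

Scalene, Right


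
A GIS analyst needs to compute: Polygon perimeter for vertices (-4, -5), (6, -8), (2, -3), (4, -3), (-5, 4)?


Sides: (-4, -5)->(6, -8): sqrt(109) = 10.440307, (6, -8)->(2, -3): sqrt(41) = 6.403124, (2, -3)->(4, -3): sqrt(4) = 2, (4, -3)->(-5, 4): sqrt(130) = 11.401754, (-5, 4)->(-4, -5): sqrt(82) = 9.055385
Sum = 39.30057
Perimeter = 39.3006

39.3006


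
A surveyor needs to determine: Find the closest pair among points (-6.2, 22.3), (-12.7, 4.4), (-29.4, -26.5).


d(P0,P1) = 19.0436, d(P0,P2) = 54.0341, d(P1,P2) = 35.1241
Closest: P0 and P1

Closest pair: (-6.2, 22.3) and (-12.7, 4.4), distance = 19.0436


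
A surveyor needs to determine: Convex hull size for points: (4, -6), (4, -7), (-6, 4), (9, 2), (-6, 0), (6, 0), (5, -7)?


Convex hull vertices (CCW): (-6, 0), (4, -7), (5, -7), (9, 2), (-6, 4)
Count = 5

5


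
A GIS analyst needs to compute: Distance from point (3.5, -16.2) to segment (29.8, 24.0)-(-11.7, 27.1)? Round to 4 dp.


Project P onto AB: t = 0.5583 (clamped to [0,1])
Closest point on segment: (6.6322, 25.7306)
Distance: 42.0474

42.0474


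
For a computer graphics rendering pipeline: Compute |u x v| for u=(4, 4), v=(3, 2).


|u x v| = |4*2 - 4*3|
= |8 - 12| = 4

4


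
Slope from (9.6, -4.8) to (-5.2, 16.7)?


slope = (y2-y1)/(x2-x1) = (16.7-(-4.8))/((-5.2)-9.6) = 21.5/(-14.8) = -1.4527

-1.4527


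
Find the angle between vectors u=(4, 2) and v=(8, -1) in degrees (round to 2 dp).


u.v = 30, |u| = sqrt(20) = 4.4721, |v| = sqrt(65) = 8.0623
cos(theta) = u.v/(|u||v|) = 30/sqrt(1300) = 0.83205
theta = acos(0.83205) = 33.69 degrees

33.69 degrees


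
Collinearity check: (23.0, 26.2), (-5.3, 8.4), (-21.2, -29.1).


Cross product: ((-5.3)-23)*((-29.1)-26.2) - (8.4-26.2)*((-21.2)-23)
= 778.23

No, not collinear


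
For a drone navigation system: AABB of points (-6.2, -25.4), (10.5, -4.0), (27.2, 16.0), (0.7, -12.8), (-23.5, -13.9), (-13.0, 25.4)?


x range: [-23.5, 27.2]
y range: [-25.4, 25.4]
Bounding box: (-23.5,-25.4) to (27.2,25.4)

(-23.5,-25.4) to (27.2,25.4)


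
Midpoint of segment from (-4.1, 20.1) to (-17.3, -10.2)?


M = (((-4.1)+(-17.3))/2, (20.1+(-10.2))/2)
= (-10.7, 4.95)

(-10.7, 4.95)


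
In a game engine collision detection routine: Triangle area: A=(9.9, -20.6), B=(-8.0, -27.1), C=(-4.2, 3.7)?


Area = |x_A(y_B-y_C) + x_B(y_C-y_A) + x_C(y_A-y_B)|/2
= |(-304.92) + (-194.4) + (-27.3)|/2
= 526.62/2 = 263.31

263.31


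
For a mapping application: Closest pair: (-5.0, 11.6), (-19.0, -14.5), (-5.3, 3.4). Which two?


d(P0,P1) = 29.6177, d(P0,P2) = 8.2055, d(P1,P2) = 22.5411
Closest: P0 and P2

Closest pair: (-5.0, 11.6) and (-5.3, 3.4), distance = 8.2055


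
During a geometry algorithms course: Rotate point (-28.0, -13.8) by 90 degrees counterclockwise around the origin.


90° CCW: (x,y) -> (-y, x)
(-28,-13.8) -> (13.8, -28)

(13.8, -28)


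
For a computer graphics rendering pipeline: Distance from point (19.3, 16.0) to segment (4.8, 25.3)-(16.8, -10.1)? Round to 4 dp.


Project P onto AB: t = 0.3602 (clamped to [0,1])
Closest point on segment: (9.1221, 12.5499)
Distance: 10.7468

10.7468


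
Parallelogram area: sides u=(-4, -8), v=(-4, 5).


|u x v| = |(-4)*5 - (-8)*(-4)|
= |(-20) - 32| = 52

52


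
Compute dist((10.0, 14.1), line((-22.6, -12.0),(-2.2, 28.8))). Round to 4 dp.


|cross product| = 797.64
|line direction| = sqrt(2080.8) = 45.6158
Distance = 797.64/sqrt(2080.8) = 17.4861

17.4861


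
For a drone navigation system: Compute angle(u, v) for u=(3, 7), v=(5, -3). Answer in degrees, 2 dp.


u.v = -6, |u| = sqrt(58) = 7.6158, |v| = sqrt(34) = 5.831
cos(theta) = u.v/(|u||v|) = -6/sqrt(1972) = -0.135113
theta = acos(-0.135113) = 97.77 degrees

97.77 degrees


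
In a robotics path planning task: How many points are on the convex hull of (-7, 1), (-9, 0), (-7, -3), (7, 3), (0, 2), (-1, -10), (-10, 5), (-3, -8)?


Convex hull vertices (CCW): (-10, 5), (-9, 0), (-7, -3), (-3, -8), (-1, -10), (7, 3)
Count = 6

6


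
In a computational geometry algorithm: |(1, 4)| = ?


|u| = sqrt(1^2 + 4^2) = sqrt(17) = 4.1231

4.1231


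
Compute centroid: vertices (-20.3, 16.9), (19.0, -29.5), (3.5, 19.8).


Centroid = ((x_A+x_B+x_C)/3, (y_A+y_B+y_C)/3)
= (((-20.3)+19+3.5)/3, (16.9+(-29.5)+19.8)/3)
= (0.7333, 2.4)

(0.7333, 2.4)


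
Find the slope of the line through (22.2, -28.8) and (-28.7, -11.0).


slope = (y2-y1)/(x2-x1) = ((-11)-(-28.8))/((-28.7)-22.2) = 17.8/(-50.9) = -0.3497

-0.3497


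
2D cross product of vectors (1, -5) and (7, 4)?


u x v = u_x*v_y - u_y*v_x = 1*4 - (-5)*7
= 4 - (-35) = 39

39


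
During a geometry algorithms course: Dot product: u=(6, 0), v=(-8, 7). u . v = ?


u . v = u_x*v_x + u_y*v_y = 6*(-8) + 0*7
= (-48) + 0 = -48

-48


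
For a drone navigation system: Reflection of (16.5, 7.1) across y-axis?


Reflection over y-axis: (x,y) -> (-x,y)
(16.5, 7.1) -> (-16.5, 7.1)

(-16.5, 7.1)


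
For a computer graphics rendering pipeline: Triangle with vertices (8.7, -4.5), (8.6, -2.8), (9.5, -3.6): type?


Side lengths squared: AB^2=2.9, BC^2=1.45, CA^2=1.45
Sorted: [1.45, 1.45, 2.9]
By sides: Isosceles, By angles: Right

Isosceles, Right


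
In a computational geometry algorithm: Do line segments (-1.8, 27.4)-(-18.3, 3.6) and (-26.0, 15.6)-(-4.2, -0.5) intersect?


Cross products: d1=646.86, d2=-137.63, d3=-381.26, d4=403.23
d1*d2 < 0 and d3*d4 < 0? yes

Yes, they intersect


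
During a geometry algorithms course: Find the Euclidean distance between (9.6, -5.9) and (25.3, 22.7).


dx=15.7, dy=28.6
d^2 = 15.7^2 + 28.6^2 = 1064.45
d = sqrt(1064.45) = 32.6259

32.6259


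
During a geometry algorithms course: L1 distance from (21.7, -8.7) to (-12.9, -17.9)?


|21.7-(-12.9)| + |(-8.7)-(-17.9)| = 34.6 + 9.2 = 43.8

43.8


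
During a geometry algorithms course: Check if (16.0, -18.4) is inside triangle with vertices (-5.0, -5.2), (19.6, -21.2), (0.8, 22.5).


Cross products: AB x AP = 11.28, BC x BP = 104.68, CA x CP = 658.26
All same sign? yes

Yes, inside


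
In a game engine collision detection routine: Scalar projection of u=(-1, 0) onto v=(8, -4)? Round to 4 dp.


u.v = -8, |v| = sqrt(80) = 8.9443
Scalar projection = u.v / |v| = -8 / sqrt(80) = -0.8944

-0.8944


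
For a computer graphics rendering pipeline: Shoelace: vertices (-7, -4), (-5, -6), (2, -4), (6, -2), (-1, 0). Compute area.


Shoelace sum: ((-7)*(-6) - (-5)*(-4)) + ((-5)*(-4) - 2*(-6)) + (2*(-2) - 6*(-4)) + (6*0 - (-1)*(-2)) + ((-1)*(-4) - (-7)*0)
= 76
Area = |76|/2 = 38

38


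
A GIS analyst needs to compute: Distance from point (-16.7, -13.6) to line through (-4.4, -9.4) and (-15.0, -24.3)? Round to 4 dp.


|cross product| = 138.75
|line direction| = sqrt(334.37) = 18.2858
Distance = 138.75/sqrt(334.37) = 7.5879

7.5879


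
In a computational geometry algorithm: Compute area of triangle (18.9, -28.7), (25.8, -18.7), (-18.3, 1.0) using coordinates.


Area = |x_A(y_B-y_C) + x_B(y_C-y_A) + x_C(y_A-y_B)|/2
= |(-372.33) + 766.26 + 183|/2
= 576.93/2 = 288.465

288.465


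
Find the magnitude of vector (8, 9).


|u| = sqrt(8^2 + 9^2) = sqrt(145) = 12.0416

12.0416


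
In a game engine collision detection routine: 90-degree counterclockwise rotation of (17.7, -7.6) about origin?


90° CCW: (x,y) -> (-y, x)
(17.7,-7.6) -> (7.6, 17.7)

(7.6, 17.7)


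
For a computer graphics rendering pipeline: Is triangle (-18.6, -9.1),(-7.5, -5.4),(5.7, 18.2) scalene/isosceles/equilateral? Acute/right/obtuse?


Side lengths squared: AB^2=136.9, BC^2=731.2, CA^2=1335.78
Sorted: [136.9, 731.2, 1335.78]
By sides: Scalene, By angles: Obtuse

Scalene, Obtuse


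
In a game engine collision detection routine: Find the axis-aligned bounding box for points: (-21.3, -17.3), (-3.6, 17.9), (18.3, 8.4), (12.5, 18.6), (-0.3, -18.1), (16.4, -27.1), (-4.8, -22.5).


x range: [-21.3, 18.3]
y range: [-27.1, 18.6]
Bounding box: (-21.3,-27.1) to (18.3,18.6)

(-21.3,-27.1) to (18.3,18.6)


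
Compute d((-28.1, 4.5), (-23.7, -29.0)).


dx=4.4, dy=-33.5
d^2 = 4.4^2 + (-33.5)^2 = 1141.61
d = sqrt(1141.61) = 33.7877

33.7877


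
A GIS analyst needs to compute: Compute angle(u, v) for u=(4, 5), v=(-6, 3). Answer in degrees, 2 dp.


u.v = -9, |u| = sqrt(41) = 6.4031, |v| = sqrt(45) = 6.7082
cos(theta) = u.v/(|u||v|) = -9/sqrt(1845) = -0.209529
theta = acos(-0.209529) = 102.09 degrees

102.09 degrees


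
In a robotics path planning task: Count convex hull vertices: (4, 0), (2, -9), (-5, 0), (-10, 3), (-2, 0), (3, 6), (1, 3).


Convex hull vertices (CCW): (-10, 3), (2, -9), (4, 0), (3, 6)
Count = 4

4


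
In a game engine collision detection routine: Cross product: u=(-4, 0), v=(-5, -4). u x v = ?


u x v = u_x*v_y - u_y*v_x = (-4)*(-4) - 0*(-5)
= 16 - 0 = 16

16


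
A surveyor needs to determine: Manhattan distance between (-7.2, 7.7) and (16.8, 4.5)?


|(-7.2)-16.8| + |7.7-4.5| = 24 + 3.2 = 27.2

27.2


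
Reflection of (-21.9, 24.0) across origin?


Reflection over origin: (x,y) -> (-x,-y)
(-21.9, 24) -> (21.9, -24)

(21.9, -24)


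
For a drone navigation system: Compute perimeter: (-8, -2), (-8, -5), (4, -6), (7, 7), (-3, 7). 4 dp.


Sides: (-8, -2)->(-8, -5): sqrt(9) = 3, (-8, -5)->(4, -6): sqrt(145) = 12.041595, (4, -6)->(7, 7): sqrt(178) = 13.341664, (7, 7)->(-3, 7): sqrt(100) = 10, (-3, 7)->(-8, -2): sqrt(106) = 10.29563
Sum = 48.678889
Perimeter = 48.6789

48.6789


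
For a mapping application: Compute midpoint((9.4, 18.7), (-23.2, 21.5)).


M = ((9.4+(-23.2))/2, (18.7+21.5)/2)
= (-6.9, 20.1)

(-6.9, 20.1)


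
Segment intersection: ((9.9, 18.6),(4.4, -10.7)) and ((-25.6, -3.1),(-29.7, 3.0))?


Cross products: d1=-305.52, d2=-151.84, d3=-920.8, d4=-1074.48
d1*d2 < 0 and d3*d4 < 0? no

No, they don't intersect


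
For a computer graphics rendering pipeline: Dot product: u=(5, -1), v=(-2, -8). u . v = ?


u . v = u_x*v_x + u_y*v_y = 5*(-2) + (-1)*(-8)
= (-10) + 8 = -2

-2


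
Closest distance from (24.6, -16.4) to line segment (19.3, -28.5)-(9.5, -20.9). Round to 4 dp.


Project P onto AB: t = 0.2602 (clamped to [0,1])
Closest point on segment: (16.75, -26.5224)
Distance: 12.8096

12.8096


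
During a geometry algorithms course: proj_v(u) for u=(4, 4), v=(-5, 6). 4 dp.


u.v = 4, |v| = sqrt(61) = 7.8102
Scalar projection = u.v / |v| = 4 / sqrt(61) = 0.5121

0.5121


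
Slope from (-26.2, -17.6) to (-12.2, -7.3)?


slope = (y2-y1)/(x2-x1) = ((-7.3)-(-17.6))/((-12.2)-(-26.2)) = 10.3/14 = 0.7357

0.7357


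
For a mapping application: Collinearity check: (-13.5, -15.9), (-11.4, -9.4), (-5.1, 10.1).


Cross product: ((-11.4)-(-13.5))*(10.1-(-15.9)) - ((-9.4)-(-15.9))*((-5.1)-(-13.5))
= 0

Yes, collinear


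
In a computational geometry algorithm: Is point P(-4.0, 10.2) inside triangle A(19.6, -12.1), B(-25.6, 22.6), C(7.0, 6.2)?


Cross products: AB x AP = -189.04, BC x BP = -50, CA x CP = -150.9
All same sign? yes

Yes, inside


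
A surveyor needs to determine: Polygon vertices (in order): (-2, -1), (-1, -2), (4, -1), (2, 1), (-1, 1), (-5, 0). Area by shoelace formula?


Shoelace sum: ((-2)*(-2) - (-1)*(-1)) + ((-1)*(-1) - 4*(-2)) + (4*1 - 2*(-1)) + (2*1 - (-1)*1) + ((-1)*0 - (-5)*1) + ((-5)*(-1) - (-2)*0)
= 31
Area = |31|/2 = 15.5

15.5


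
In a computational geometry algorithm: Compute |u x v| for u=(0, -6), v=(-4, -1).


|u x v| = |0*(-1) - (-6)*(-4)|
= |0 - 24| = 24

24


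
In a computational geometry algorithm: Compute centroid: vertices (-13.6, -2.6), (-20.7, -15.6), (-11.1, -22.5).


Centroid = ((x_A+x_B+x_C)/3, (y_A+y_B+y_C)/3)
= (((-13.6)+(-20.7)+(-11.1))/3, ((-2.6)+(-15.6)+(-22.5))/3)
= (-15.1333, -13.5667)

(-15.1333, -13.5667)


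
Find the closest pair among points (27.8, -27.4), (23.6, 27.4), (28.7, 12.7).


d(P0,P1) = 54.9607, d(P0,P2) = 40.1101, d(P1,P2) = 15.5596
Closest: P1 and P2

Closest pair: (23.6, 27.4) and (28.7, 12.7), distance = 15.5596


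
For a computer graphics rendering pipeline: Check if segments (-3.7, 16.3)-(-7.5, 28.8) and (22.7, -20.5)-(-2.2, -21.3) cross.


Cross products: d1=-937.44, d2=-1251.73, d3=-190.16, d4=124.13
d1*d2 < 0 and d3*d4 < 0? no

No, they don't intersect


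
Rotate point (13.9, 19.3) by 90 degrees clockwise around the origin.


90° CW: (x,y) -> (y, -x)
(13.9,19.3) -> (19.3, -13.9)

(19.3, -13.9)


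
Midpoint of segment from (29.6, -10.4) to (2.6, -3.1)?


M = ((29.6+2.6)/2, ((-10.4)+(-3.1))/2)
= (16.1, -6.75)

(16.1, -6.75)


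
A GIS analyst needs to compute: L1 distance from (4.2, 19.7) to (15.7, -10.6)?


|4.2-15.7| + |19.7-(-10.6)| = 11.5 + 30.3 = 41.8

41.8


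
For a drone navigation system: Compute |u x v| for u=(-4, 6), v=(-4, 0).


|u x v| = |(-4)*0 - 6*(-4)|
= |0 - (-24)| = 24

24


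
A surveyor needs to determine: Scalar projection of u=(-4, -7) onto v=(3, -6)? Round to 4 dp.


u.v = 30, |v| = sqrt(45) = 6.7082
Scalar projection = u.v / |v| = 30 / sqrt(45) = 4.4721

4.4721


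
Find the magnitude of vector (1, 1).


|u| = sqrt(1^2 + 1^2) = sqrt(2) = 1.4142

1.4142


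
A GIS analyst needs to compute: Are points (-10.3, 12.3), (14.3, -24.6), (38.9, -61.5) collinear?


Cross product: (14.3-(-10.3))*((-61.5)-12.3) - ((-24.6)-12.3)*(38.9-(-10.3))
= 0

Yes, collinear


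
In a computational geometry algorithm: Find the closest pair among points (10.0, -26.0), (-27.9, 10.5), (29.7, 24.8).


d(P0,P1) = 52.6181, d(P0,P2) = 54.4861, d(P1,P2) = 59.3485
Closest: P0 and P1

Closest pair: (10.0, -26.0) and (-27.9, 10.5), distance = 52.6181


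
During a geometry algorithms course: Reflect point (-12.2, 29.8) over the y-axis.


Reflection over y-axis: (x,y) -> (-x,y)
(-12.2, 29.8) -> (12.2, 29.8)

(12.2, 29.8)


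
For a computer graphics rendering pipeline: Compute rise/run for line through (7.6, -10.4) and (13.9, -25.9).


slope = (y2-y1)/(x2-x1) = ((-25.9)-(-10.4))/(13.9-7.6) = (-15.5)/6.3 = -2.4603

-2.4603


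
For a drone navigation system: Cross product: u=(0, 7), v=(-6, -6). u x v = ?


u x v = u_x*v_y - u_y*v_x = 0*(-6) - 7*(-6)
= 0 - (-42) = 42

42


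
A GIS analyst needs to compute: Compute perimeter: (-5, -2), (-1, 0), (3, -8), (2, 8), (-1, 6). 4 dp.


Sides: (-5, -2)->(-1, 0): sqrt(20) = 4.472136, (-1, 0)->(3, -8): sqrt(80) = 8.944272, (3, -8)->(2, 8): sqrt(257) = 16.03122, (2, 8)->(-1, 6): sqrt(13) = 3.605551, (-1, 6)->(-5, -2): sqrt(80) = 8.944272
Sum = 41.997451
Perimeter = 41.9975

41.9975


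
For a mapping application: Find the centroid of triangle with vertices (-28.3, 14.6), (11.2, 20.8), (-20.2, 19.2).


Centroid = ((x_A+x_B+x_C)/3, (y_A+y_B+y_C)/3)
= (((-28.3)+11.2+(-20.2))/3, (14.6+20.8+19.2)/3)
= (-12.4333, 18.2)

(-12.4333, 18.2)


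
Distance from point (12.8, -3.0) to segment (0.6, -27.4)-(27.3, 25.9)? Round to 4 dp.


Project P onto AB: t = 0.4576 (clamped to [0,1])
Closest point on segment: (12.8183, -3.0092)
Distance: 0.0205

0.0205


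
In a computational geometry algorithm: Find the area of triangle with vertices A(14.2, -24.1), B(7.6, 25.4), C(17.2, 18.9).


Area = |x_A(y_B-y_C) + x_B(y_C-y_A) + x_C(y_A-y_B)|/2
= |92.3 + 326.8 + (-851.4)|/2
= 432.3/2 = 216.15

216.15


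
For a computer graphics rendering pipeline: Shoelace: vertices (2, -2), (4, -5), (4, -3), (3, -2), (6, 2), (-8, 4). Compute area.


Shoelace sum: (2*(-5) - 4*(-2)) + (4*(-3) - 4*(-5)) + (4*(-2) - 3*(-3)) + (3*2 - 6*(-2)) + (6*4 - (-8)*2) + ((-8)*(-2) - 2*4)
= 73
Area = |73|/2 = 36.5

36.5


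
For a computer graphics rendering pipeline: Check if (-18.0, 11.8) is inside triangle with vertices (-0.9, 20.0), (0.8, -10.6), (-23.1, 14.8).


Cross products: AB x AP = -537.2, BC x BP = -57.84, CA x CP = -93.12
All same sign? yes

Yes, inside


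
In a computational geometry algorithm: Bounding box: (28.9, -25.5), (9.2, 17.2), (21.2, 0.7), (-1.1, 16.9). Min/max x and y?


x range: [-1.1, 28.9]
y range: [-25.5, 17.2]
Bounding box: (-1.1,-25.5) to (28.9,17.2)

(-1.1,-25.5) to (28.9,17.2)


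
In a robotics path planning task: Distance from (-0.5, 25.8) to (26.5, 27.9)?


dx=27, dy=2.1
d^2 = 27^2 + 2.1^2 = 733.41
d = sqrt(733.41) = 27.0815

27.0815


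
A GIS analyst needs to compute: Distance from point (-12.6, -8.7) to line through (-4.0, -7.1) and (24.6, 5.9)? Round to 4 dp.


|cross product| = 66.04
|line direction| = sqrt(986.96) = 31.4159
Distance = 66.04/sqrt(986.96) = 2.1021

2.1021


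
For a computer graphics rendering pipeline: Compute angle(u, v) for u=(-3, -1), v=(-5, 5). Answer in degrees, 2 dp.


u.v = 10, |u| = sqrt(10) = 3.1623, |v| = sqrt(50) = 7.0711
cos(theta) = u.v/(|u||v|) = 10/sqrt(500) = 0.447214
theta = acos(0.447214) = 63.43 degrees

63.43 degrees


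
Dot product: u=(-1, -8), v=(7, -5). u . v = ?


u . v = u_x*v_x + u_y*v_y = (-1)*7 + (-8)*(-5)
= (-7) + 40 = 33

33


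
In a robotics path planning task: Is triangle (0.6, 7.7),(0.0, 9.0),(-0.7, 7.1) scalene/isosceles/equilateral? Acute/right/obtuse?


Side lengths squared: AB^2=2.05, BC^2=4.1, CA^2=2.05
Sorted: [2.05, 2.05, 4.1]
By sides: Isosceles, By angles: Right

Isosceles, Right


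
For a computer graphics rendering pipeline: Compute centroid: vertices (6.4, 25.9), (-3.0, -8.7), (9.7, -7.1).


Centroid = ((x_A+x_B+x_C)/3, (y_A+y_B+y_C)/3)
= ((6.4+(-3)+9.7)/3, (25.9+(-8.7)+(-7.1))/3)
= (4.3667, 3.3667)

(4.3667, 3.3667)


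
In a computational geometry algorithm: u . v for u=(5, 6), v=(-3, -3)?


u . v = u_x*v_x + u_y*v_y = 5*(-3) + 6*(-3)
= (-15) + (-18) = -33

-33


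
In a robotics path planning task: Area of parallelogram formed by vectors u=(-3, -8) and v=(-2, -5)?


|u x v| = |(-3)*(-5) - (-8)*(-2)|
= |15 - 16| = 1

1


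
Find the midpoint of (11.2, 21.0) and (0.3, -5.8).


M = ((11.2+0.3)/2, (21+(-5.8))/2)
= (5.75, 7.6)

(5.75, 7.6)


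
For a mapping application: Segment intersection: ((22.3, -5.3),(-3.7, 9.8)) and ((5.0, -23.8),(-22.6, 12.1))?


Cross products: d1=-1131.67, d2=-615.03, d3=742.23, d4=225.59
d1*d2 < 0 and d3*d4 < 0? no

No, they don't intersect


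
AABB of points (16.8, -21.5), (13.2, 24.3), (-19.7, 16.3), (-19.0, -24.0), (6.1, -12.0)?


x range: [-19.7, 16.8]
y range: [-24, 24.3]
Bounding box: (-19.7,-24) to (16.8,24.3)

(-19.7,-24) to (16.8,24.3)


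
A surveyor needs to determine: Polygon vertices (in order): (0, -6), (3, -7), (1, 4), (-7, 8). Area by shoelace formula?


Shoelace sum: (0*(-7) - 3*(-6)) + (3*4 - 1*(-7)) + (1*8 - (-7)*4) + ((-7)*(-6) - 0*8)
= 115
Area = |115|/2 = 57.5

57.5


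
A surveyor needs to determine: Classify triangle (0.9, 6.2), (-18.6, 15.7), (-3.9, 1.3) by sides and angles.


Side lengths squared: AB^2=470.5, BC^2=423.45, CA^2=47.05
Sorted: [47.05, 423.45, 470.5]
By sides: Scalene, By angles: Right

Scalene, Right


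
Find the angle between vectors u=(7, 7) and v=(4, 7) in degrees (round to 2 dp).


u.v = 77, |u| = sqrt(98) = 9.8995, |v| = sqrt(65) = 8.0623
cos(theta) = u.v/(|u||v|) = 77/sqrt(6370) = 0.964764
theta = acos(0.964764) = 15.26 degrees

15.26 degrees


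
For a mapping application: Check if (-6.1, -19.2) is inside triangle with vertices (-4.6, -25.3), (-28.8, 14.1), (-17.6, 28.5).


Cross products: AB x AP = -88.52, BC x BP = -699.84, CA x CP = -1.4
All same sign? yes

Yes, inside
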